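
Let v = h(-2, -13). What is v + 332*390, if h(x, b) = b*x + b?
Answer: 129493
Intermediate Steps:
h(x, b) = b + b*x
v = 13 (v = -13*(1 - 2) = -13*(-1) = 13)
v + 332*390 = 13 + 332*390 = 13 + 129480 = 129493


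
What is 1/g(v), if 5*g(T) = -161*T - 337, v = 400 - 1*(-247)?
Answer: -5/104504 ≈ -4.7845e-5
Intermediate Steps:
v = 647 (v = 400 + 247 = 647)
g(T) = -337/5 - 161*T/5 (g(T) = (-161*T - 337)/5 = (-337 - 161*T)/5 = -337/5 - 161*T/5)
1/g(v) = 1/(-337/5 - 161/5*647) = 1/(-337/5 - 104167/5) = 1/(-104504/5) = -5/104504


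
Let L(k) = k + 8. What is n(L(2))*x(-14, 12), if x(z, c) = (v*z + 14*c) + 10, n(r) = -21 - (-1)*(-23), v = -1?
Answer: -8448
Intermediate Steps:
L(k) = 8 + k
n(r) = -44 (n(r) = -21 - 1*23 = -21 - 23 = -44)
x(z, c) = 10 - z + 14*c (x(z, c) = (-z + 14*c) + 10 = 10 - z + 14*c)
n(L(2))*x(-14, 12) = -44*(10 - 1*(-14) + 14*12) = -44*(10 + 14 + 168) = -44*192 = -8448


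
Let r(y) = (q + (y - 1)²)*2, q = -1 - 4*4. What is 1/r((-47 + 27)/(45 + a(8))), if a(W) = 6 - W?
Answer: -1849/54928 ≈ -0.033662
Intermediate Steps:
q = -17 (q = -1 - 16 = -17)
r(y) = -34 + 2*(-1 + y)² (r(y) = (-17 + (y - 1)²)*2 = (-17 + (-1 + y)²)*2 = -34 + 2*(-1 + y)²)
1/r((-47 + 27)/(45 + a(8))) = 1/(-34 + 2*(-1 + (-47 + 27)/(45 + (6 - 1*8)))²) = 1/(-34 + 2*(-1 - 20/(45 + (6 - 8)))²) = 1/(-34 + 2*(-1 - 20/(45 - 2))²) = 1/(-34 + 2*(-1 - 20/43)²) = 1/(-34 + 2*(-63/43)²) = 1/(-34 + 2*(3969/1849)) = 1/(-34 + 7938/1849) = 1/(-54928/1849) = -1849/54928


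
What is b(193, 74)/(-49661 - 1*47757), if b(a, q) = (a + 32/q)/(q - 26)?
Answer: -7157/173014368 ≈ -4.1366e-5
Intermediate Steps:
b(a, q) = (a + 32/q)/(-26 + q)
b(193, 74)/(-49661 - 1*47757) = ((32 + 193*74)/(74*(-26 + 74)))/(-49661 - 1*47757) = ((1/74)*(32 + 14282)/48)/(-49661 - 47757) = ((1/74)*(1/48)*14314)/(-97418) = (7157/1776)*(-1/97418) = -7157/173014368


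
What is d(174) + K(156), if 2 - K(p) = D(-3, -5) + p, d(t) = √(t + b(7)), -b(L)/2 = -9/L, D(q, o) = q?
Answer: -151 + 2*√2163/7 ≈ -137.71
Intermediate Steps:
b(L) = 18/L (b(L) = -(-18)/L = 18/L)
d(t) = √(18/7 + t) (d(t) = √(t + 18/7) = √(18/7 + t))
K(p) = 5 - p (K(p) = 2 - (-3 + p) = 2 + (3 - p) = 5 - p)
d(174) + K(156) = √(126 + 49*174)/7 + (5 - 1*156) = √(126 + 8526)/7 + (5 - 156) = √8652/7 - 151 = (2*√2163)/7 - 151 = 2*√2163/7 - 151 = -151 + 2*√2163/7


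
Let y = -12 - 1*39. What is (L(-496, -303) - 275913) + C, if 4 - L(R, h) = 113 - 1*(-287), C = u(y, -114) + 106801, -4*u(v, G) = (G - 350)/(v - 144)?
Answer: -33054176/195 ≈ -1.6951e+5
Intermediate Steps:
y = -51 (y = -12 - 39 = -51)
u(v, G) = -(-350 + G)/(4*(-144 + v)) (u(v, G) = -(G - 350)/(4*(v - 144)) = -(-350 + G)/(4*(-144 + v)))
C = 20826079/195 (C = (350 - 1*(-114))/(4*(-144 - 51)) + 106801 = (¼)*(350 + 114)/(-195) + 106801 = (¼)*(-1/195)*464 + 106801 = -116/195 + 106801 = 20826079/195 ≈ 1.0680e+5)
L(R, h) = -396 (L(R, h) = 4 - (113 - 1*(-287)) = 4 - (113 + 287) = 4 - 1*400 = 4 - 400 = -396)
(L(-496, -303) - 275913) + C = (-396 - 275913) + 20826079/195 = -276309 + 20826079/195 = -33054176/195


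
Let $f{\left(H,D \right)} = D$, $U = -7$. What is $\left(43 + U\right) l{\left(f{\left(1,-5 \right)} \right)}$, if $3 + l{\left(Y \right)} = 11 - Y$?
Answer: $468$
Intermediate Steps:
$l{\left(Y \right)} = 8 - Y$ ($l{\left(Y \right)} = -3 - \left(-11 + Y\right) = 8 - Y$)
$\left(43 + U\right) l{\left(f{\left(1,-5 \right)} \right)} = \left(43 - 7\right) \left(8 - -5\right) = 36 \left(8 + 5\right) = 36 \cdot 13 = 468$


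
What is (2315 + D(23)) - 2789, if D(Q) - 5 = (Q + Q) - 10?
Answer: -433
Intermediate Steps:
D(Q) = -5 + 2*Q (D(Q) = 5 + ((Q + Q) - 10) = 5 + (2*Q - 10) = 5 + (-10 + 2*Q) = -5 + 2*Q)
(2315 + D(23)) - 2789 = (2315 + (-5 + 2*23)) - 2789 = (2315 + (-5 + 46)) - 2789 = (2315 + 41) - 2789 = 2356 - 2789 = -433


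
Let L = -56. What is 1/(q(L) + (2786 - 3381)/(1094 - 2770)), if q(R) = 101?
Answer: 1676/169871 ≈ 0.0098663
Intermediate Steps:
1/(q(L) + (2786 - 3381)/(1094 - 2770)) = 1/(101 + (2786 - 3381)/(1094 - 2770)) = 1/(101 - 595/(-1676)) = 1/(101 - 595*(-1/1676)) = 1/(101 + 595/1676) = 1/(169871/1676) = 1676/169871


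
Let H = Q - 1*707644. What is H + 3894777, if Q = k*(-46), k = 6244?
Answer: 2899909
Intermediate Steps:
Q = -287224 (Q = 6244*(-46) = -287224)
H = -994868 (H = -287224 - 1*707644 = -287224 - 707644 = -994868)
H + 3894777 = -994868 + 3894777 = 2899909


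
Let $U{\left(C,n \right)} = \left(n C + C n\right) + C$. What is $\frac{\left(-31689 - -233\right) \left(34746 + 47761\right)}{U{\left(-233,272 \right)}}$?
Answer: $\frac{2595340192}{126985} \approx 20438.0$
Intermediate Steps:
$U{\left(C,n \right)} = C + 2 C n$ ($U{\left(C,n \right)} = \left(C n + C n\right) + C = 2 C n + C = C + 2 C n$)
$\frac{\left(-31689 - -233\right) \left(34746 + 47761\right)}{U{\left(-233,272 \right)}} = \frac{\left(-31689 - -233\right) \left(34746 + 47761\right)}{\left(-233\right) \left(1 + 2 \cdot 272\right)} = \frac{\left(-31689 + \left(324 - 91\right)\right) 82507}{\left(-233\right) \left(1 + 544\right)} = \frac{\left(-31689 + 233\right) 82507}{\left(-233\right) 545} = \frac{\left(-31456\right) 82507}{-126985} = \left(-2595340192\right) \left(- \frac{1}{126985}\right) = \frac{2595340192}{126985}$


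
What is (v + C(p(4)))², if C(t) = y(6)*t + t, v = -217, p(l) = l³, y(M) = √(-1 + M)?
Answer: 43889 - 19584*√5 ≈ 97.845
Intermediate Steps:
C(t) = t + t*√5 (C(t) = √(-1 + 6)*t + t = √5*t + t = t*√5 + t = t + t*√5)
(v + C(p(4)))² = (-217 + 4³*(1 + √5))² = (-217 + 64*(1 + √5))² = (-217 + (64 + 64*√5))² = (-153 + 64*√5)²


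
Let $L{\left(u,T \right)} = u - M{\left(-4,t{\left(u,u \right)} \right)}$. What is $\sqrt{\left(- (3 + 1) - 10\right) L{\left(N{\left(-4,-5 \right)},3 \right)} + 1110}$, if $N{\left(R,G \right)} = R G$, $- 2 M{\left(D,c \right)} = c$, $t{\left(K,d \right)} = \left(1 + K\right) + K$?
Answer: $\sqrt{543} \approx 23.302$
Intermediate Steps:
$t{\left(K,d \right)} = 1 + 2 K$
$M{\left(D,c \right)} = - \frac{c}{2}$
$N{\left(R,G \right)} = G R$
$L{\left(u,T \right)} = \frac{1}{2} + 2 u$ ($L{\left(u,T \right)} = u - - \frac{1 + 2 u}{2} = u - \left(- \frac{1}{2} - u\right) = u + \left(\frac{1}{2} + u\right) = \frac{1}{2} + 2 u$)
$\sqrt{\left(- (3 + 1) - 10\right) L{\left(N{\left(-4,-5 \right)},3 \right)} + 1110} = \sqrt{\left(- (3 + 1) - 10\right) \left(\frac{1}{2} + 2 \left(\left(-5\right) \left(-4\right)\right)\right) + 1110} = \sqrt{\left(\left(-1\right) 4 - 10\right) \left(\frac{1}{2} + 2 \cdot 20\right) + 1110} = \sqrt{\left(-4 - 10\right) \left(\frac{1}{2} + 40\right) + 1110} = \sqrt{\left(-14\right) \frac{81}{2} + 1110} = \sqrt{-567 + 1110} = \sqrt{543}$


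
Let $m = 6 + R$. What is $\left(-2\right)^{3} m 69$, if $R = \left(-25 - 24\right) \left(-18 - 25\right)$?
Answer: $-1166376$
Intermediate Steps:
$R = 2107$ ($R = \left(-49\right) \left(-43\right) = 2107$)
$m = 2113$ ($m = 6 + 2107 = 2113$)
$\left(-2\right)^{3} m 69 = \left(-2\right)^{3} \cdot 2113 \cdot 69 = \left(-8\right) 2113 \cdot 69 = \left(-16904\right) 69 = -1166376$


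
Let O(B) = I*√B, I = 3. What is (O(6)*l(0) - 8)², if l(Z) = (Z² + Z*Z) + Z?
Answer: 64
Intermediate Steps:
l(Z) = Z + 2*Z² (l(Z) = (Z² + Z²) + Z = 2*Z² + Z = Z + 2*Z²)
O(B) = 3*√B
(O(6)*l(0) - 8)² = ((3*√6)*(0*(1 + 2*0)) - 8)² = ((3*√6)*(0*(1 + 0)) - 8)² = ((3*√6)*(0*1) - 8)² = ((3*√6)*0 - 8)² = (0 - 8)² = (-8)² = 64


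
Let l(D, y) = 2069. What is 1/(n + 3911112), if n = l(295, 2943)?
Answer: 1/3913181 ≈ 2.5555e-7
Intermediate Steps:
n = 2069
1/(n + 3911112) = 1/(2069 + 3911112) = 1/3913181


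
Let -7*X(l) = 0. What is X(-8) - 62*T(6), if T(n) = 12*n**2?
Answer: -26784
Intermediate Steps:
X(l) = 0 (X(l) = -1/7*0 = 0)
X(-8) - 62*T(6) = 0 - 744*6**2 = 0 - 744*36 = 0 - 62*432 = 0 - 26784 = -26784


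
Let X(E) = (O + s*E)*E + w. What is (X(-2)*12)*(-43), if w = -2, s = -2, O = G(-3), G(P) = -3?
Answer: 2064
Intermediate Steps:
O = -3
X(E) = -2 + E*(-3 - 2*E) (X(E) = (-3 - 2*E)*E - 2 = E*(-3 - 2*E) - 2 = -2 + E*(-3 - 2*E))
(X(-2)*12)*(-43) = ((-2 - 3*(-2) - 2*(-2)**2)*12)*(-43) = ((-2 + 6 - 2*4)*12)*(-43) = ((-2 + 6 - 8)*12)*(-43) = -4*12*(-43) = -48*(-43) = 2064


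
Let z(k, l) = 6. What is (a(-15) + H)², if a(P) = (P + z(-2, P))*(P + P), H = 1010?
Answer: 1638400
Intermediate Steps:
a(P) = 2*P*(6 + P) (a(P) = (P + 6)*(P + P) = (6 + P)*(2*P) = 2*P*(6 + P))
(a(-15) + H)² = (2*(-15)*(6 - 15) + 1010)² = (2*(-15)*(-9) + 1010)² = (270 + 1010)² = 1280² = 1638400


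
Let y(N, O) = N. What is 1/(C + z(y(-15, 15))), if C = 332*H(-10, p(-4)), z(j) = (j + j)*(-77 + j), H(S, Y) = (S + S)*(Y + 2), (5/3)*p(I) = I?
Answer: 1/5416 ≈ 0.00018464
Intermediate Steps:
p(I) = 3*I/5
H(S, Y) = 2*S*(2 + Y) (H(S, Y) = (2*S)*(2 + Y) = 2*S*(2 + Y))
z(j) = 2*j*(-77 + j) (z(j) = (2*j)*(-77 + j) = 2*j*(-77 + j))
C = 2656 (C = 332*(2*(-10)*(2 + (3/5)*(-4))) = 332*(2*(-10)*(2 - 12/5)) = 332*(2*(-10)*(-2/5)) = 332*8 = 2656)
1/(C + z(y(-15, 15))) = 1/(2656 + 2*(-15)*(-77 - 15)) = 1/(2656 + 2*(-15)*(-92)) = 1/(2656 + 2760) = 1/5416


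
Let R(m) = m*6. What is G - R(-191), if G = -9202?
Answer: -8056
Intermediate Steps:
R(m) = 6*m
G - R(-191) = -9202 - 6*(-191) = -9202 - 1*(-1146) = -9202 + 1146 = -8056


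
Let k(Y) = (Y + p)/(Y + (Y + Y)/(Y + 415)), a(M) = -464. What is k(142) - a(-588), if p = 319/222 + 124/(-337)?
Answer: 212420434283/456814284 ≈ 465.00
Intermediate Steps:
p = 79975/74814 (p = 319*(1/222) + 124*(-1/337) = 319/222 - 124/337 = 79975/74814 ≈ 1.0690)
k(Y) = (79975/74814 + Y)/(Y + 2*Y/(415 + Y)) (k(Y) = (Y + 79975/74814)/(Y + (Y + Y)/(Y + 415)) = (79975/74814 + Y)/(Y + (2*Y)/(415 + Y)) = (79975/74814 + Y)/(Y + 2*Y/(415 + Y)))
k(142) - a(-588) = (1/74814)*(33189625 + 74814*142**2 + 31127785*142)/(142*(417 + 142)) - 1*(-464) = (1/74814)*(1/142)*(33189625 + 74814*20164 + 4420145470)/559 + 464 = (1/74814)*(1/142)*(1/559)*(33189625 + 1508549496 + 4420145470) + 464 = (1/74814)*(1/142)*(1/559)*5961884591 + 464 = 458606507/456814284 + 464 = 212420434283/456814284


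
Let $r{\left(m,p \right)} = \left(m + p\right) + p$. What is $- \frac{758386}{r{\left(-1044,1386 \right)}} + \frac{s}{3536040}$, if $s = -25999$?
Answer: $- \frac{55869336619}{127297440} \approx -438.89$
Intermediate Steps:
$r{\left(m,p \right)} = m + 2 p$
$- \frac{758386}{r{\left(-1044,1386 \right)}} + \frac{s}{3536040} = - \frac{758386}{-1044 + 2 \cdot 1386} - \frac{25999}{3536040} = - \frac{758386}{-1044 + 2772} - \frac{25999}{3536040} = - \frac{758386}{1728} - \frac{25999}{3536040} = \left(-758386\right) \frac{1}{1728} - \frac{25999}{3536040} = - \frac{379193}{864} - \frac{25999}{3536040} = - \frac{55869336619}{127297440}$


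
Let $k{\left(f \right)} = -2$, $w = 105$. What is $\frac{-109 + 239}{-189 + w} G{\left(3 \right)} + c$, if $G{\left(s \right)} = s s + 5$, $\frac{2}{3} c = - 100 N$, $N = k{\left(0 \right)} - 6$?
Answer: $\frac{3535}{3} \approx 1178.3$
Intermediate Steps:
$N = -8$ ($N = -2 - 6 = -8$)
$c = 1200$ ($c = \frac{3 \left(\left(-100\right) \left(-8\right)\right)}{2} = \frac{3}{2} \cdot 800 = 1200$)
$G{\left(s \right)} = 5 + s^{2}$ ($G{\left(s \right)} = s^{2} + 5 = 5 + s^{2}$)
$\frac{-109 + 239}{-189 + w} G{\left(3 \right)} + c = \frac{-109 + 239}{-189 + 105} \left(5 + 3^{2}\right) + 1200 = \frac{130}{-84} \left(5 + 9\right) + 1200 = 130 \left(- \frac{1}{84}\right) 14 + 1200 = \left(- \frac{65}{42}\right) 14 + 1200 = - \frac{65}{3} + 1200 = \frac{3535}{3}$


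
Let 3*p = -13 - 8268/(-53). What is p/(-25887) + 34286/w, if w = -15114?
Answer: -444141058/195628059 ≈ -2.2703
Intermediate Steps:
p = 143/3 (p = (-13 - 8268/(-53))/3 = (-13 - 8268*(-1)/53)/3 = (-13 - 106*(-78/53))/3 = (-13 + 156)/3 = (⅓)*143 = 143/3 ≈ 47.667)
p/(-25887) + 34286/w = (143/3)/(-25887) + 34286/(-15114) = (143/3)*(-1/25887) + 34286*(-1/15114) = -143/77661 - 17143/7557 = -444141058/195628059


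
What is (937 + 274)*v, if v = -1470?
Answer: -1780170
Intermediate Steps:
(937 + 274)*v = (937 + 274)*(-1470) = 1211*(-1470) = -1780170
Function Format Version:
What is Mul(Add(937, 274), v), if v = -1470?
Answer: -1780170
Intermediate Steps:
Mul(Add(937, 274), v) = Mul(Add(937, 274), -1470) = Mul(1211, -1470) = -1780170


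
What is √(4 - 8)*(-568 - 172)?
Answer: -1480*I ≈ -1480.0*I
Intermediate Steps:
√(4 - 8)*(-568 - 172) = √(-4)*(-740) = (2*I)*(-740) = -1480*I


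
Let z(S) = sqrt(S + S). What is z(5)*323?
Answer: 323*sqrt(10) ≈ 1021.4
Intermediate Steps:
z(S) = sqrt(2)*sqrt(S) (z(S) = sqrt(2*S) = sqrt(2)*sqrt(S))
z(5)*323 = (sqrt(2)*sqrt(5))*323 = sqrt(10)*323 = 323*sqrt(10)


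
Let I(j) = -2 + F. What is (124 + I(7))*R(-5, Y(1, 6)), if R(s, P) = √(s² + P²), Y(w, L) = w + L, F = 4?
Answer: 126*√74 ≈ 1083.9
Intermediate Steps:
I(j) = 2 (I(j) = -2 + 4 = 2)
Y(w, L) = L + w
R(s, P) = √(P² + s²)
(124 + I(7))*R(-5, Y(1, 6)) = (124 + 2)*√((6 + 1)² + (-5)²) = 126*√(7² + 25) = 126*√(49 + 25) = 126*√74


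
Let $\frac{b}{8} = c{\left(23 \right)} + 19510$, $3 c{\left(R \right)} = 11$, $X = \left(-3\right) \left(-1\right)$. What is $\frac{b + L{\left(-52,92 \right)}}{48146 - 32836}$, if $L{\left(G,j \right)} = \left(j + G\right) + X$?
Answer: $\frac{468457}{45930} \approx 10.199$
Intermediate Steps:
$X = 3$
$c{\left(R \right)} = \frac{11}{3}$ ($c{\left(R \right)} = \frac{1}{3} \cdot 11 = \frac{11}{3}$)
$L{\left(G,j \right)} = 3 + G + j$ ($L{\left(G,j \right)} = \left(j + G\right) + 3 = \left(G + j\right) + 3 = 3 + G + j$)
$b = \frac{468328}{3}$ ($b = 8 \left(\frac{11}{3} + 19510\right) = 8 \cdot \frac{58541}{3} = \frac{468328}{3} \approx 1.5611 \cdot 10^{5}$)
$\frac{b + L{\left(-52,92 \right)}}{48146 - 32836} = \frac{\frac{468328}{3} + \left(3 - 52 + 92\right)}{48146 - 32836} = \frac{\frac{468328}{3} + 43}{15310} = \frac{468457}{3} \cdot \frac{1}{15310} = \frac{468457}{45930}$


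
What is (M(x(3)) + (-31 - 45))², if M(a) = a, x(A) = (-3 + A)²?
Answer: 5776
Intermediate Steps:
(M(x(3)) + (-31 - 45))² = ((-3 + 3)² + (-31 - 45))² = (0² - 76)² = (0 - 76)² = (-76)² = 5776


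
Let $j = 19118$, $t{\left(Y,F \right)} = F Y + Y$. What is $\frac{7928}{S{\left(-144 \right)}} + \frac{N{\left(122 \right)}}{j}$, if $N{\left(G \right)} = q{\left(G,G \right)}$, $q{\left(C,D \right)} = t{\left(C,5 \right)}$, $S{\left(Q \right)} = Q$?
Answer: $- \frac{9466381}{172062} \approx -55.017$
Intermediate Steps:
$t{\left(Y,F \right)} = Y + F Y$
$q{\left(C,D \right)} = 6 C$ ($q{\left(C,D \right)} = C \left(1 + 5\right) = C 6 = 6 C$)
$N{\left(G \right)} = 6 G$
$\frac{7928}{S{\left(-144 \right)}} + \frac{N{\left(122 \right)}}{j} = \frac{7928}{-144} + \frac{6 \cdot 122}{19118} = 7928 \left(- \frac{1}{144}\right) + 732 \cdot \frac{1}{19118} = - \frac{991}{18} + \frac{366}{9559} = - \frac{9466381}{172062}$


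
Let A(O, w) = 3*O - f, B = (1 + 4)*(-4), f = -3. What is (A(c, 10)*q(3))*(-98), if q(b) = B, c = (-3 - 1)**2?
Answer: 99960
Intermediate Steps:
c = 16 (c = (-4)**2 = 16)
B = -20 (B = 5*(-4) = -20)
q(b) = -20
A(O, w) = 3 + 3*O (A(O, w) = 3*O - 1*(-3) = 3*O + 3 = 3 + 3*O)
(A(c, 10)*q(3))*(-98) = ((3 + 3*16)*(-20))*(-98) = ((3 + 48)*(-20))*(-98) = (51*(-20))*(-98) = -1020*(-98) = 99960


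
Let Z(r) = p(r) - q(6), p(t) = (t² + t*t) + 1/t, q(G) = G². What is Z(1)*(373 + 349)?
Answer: -23826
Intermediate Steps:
p(t) = 1/t + 2*t² (p(t) = (t² + t²) + 1/t = 2*t² + 1/t = 1/t + 2*t²)
Z(r) = -36 + (1 + 2*r³)/r (Z(r) = (1 + 2*r³)/r - 1*6² = (1 + 2*r³)/r - 1*36 = (1 + 2*r³)/r - 36 = -36 + (1 + 2*r³)/r)
Z(1)*(373 + 349) = (-36 + 1/1 + 2*1²)*(373 + 349) = (-36 + 1 + 2*1)*722 = (-36 + 1 + 2)*722 = -33*722 = -23826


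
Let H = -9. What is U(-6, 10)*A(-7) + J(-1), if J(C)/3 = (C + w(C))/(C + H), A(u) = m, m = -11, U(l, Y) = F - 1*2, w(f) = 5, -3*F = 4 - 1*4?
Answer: 104/5 ≈ 20.800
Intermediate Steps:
F = 0 (F = -(4 - 1*4)/3 = -(4 - 4)/3 = -⅓*0 = 0)
U(l, Y) = -2 (U(l, Y) = 0 - 1*2 = 0 - 2 = -2)
A(u) = -11
J(C) = 3*(5 + C)/(-9 + C) (J(C) = 3*((C + 5)/(C - 9)) = 3*((5 + C)/(-9 + C)) = 3*(5 + C)/(-9 + C))
U(-6, 10)*A(-7) + J(-1) = -2*(-11) + 3*(5 - 1)/(-9 - 1) = 22 + 3*4/(-10) = 22 + 3*(-⅒)*4 = 22 - 6/5 = 104/5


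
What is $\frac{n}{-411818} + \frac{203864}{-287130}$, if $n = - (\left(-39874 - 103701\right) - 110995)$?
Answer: $- \frac{2309552189}{1738901505} \approx -1.3282$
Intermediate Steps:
$n = 254570$ ($n = - (-143575 - 110995) = \left(-1\right) \left(-254570\right) = 254570$)
$\frac{n}{-411818} + \frac{203864}{-287130} = \frac{254570}{-411818} + \frac{203864}{-287130} = 254570 \left(- \frac{1}{411818}\right) + 203864 \left(- \frac{1}{287130}\right) = - \frac{127285}{205909} - \frac{5996}{8445} = - \frac{2309552189}{1738901505}$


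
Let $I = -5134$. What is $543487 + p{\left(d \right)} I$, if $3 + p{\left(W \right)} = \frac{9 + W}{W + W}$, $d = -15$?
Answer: $\frac{2789311}{5} \approx 5.5786 \cdot 10^{5}$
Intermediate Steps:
$p{\left(W \right)} = -3 + \frac{9 + W}{2 W}$ ($p{\left(W \right)} = -3 + \frac{9 + W}{W + W} = -3 + \frac{9 + W}{2 W}$)
$543487 + p{\left(d \right)} I = 543487 + \frac{9 - -75}{2 \left(-15\right)} \left(-5134\right) = 543487 + \frac{1}{2} \left(- \frac{1}{15}\right) \left(9 + 75\right) \left(-5134\right) = 543487 + \frac{1}{2} \left(- \frac{1}{15}\right) 84 \left(-5134\right) = 543487 - - \frac{71876}{5} = 543487 + \frac{71876}{5} = \frac{2789311}{5}$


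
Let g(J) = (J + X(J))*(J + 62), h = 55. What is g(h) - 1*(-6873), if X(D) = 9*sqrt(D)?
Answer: 13308 + 1053*sqrt(55) ≈ 21117.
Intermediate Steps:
g(J) = (62 + J)*(J + 9*sqrt(J)) (g(J) = (J + 9*sqrt(J))*(J + 62) = (J + 9*sqrt(J))*(62 + J) = (62 + J)*(J + 9*sqrt(J)))
g(h) - 1*(-6873) = (55**2 + 9*55**(3/2) + 62*55 + 558*sqrt(55)) - 1*(-6873) = (3025 + 9*(55*sqrt(55)) + 3410 + 558*sqrt(55)) + 6873 = (3025 + 495*sqrt(55) + 3410 + 558*sqrt(55)) + 6873 = (6435 + 1053*sqrt(55)) + 6873 = 13308 + 1053*sqrt(55)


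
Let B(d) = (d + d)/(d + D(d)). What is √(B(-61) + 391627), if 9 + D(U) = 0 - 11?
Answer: √31721909/9 ≈ 625.80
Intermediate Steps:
D(U) = -20 (D(U) = -9 + (0 - 11) = -9 - 11 = -20)
B(d) = 2*d/(-20 + d) (B(d) = (d + d)/(d - 20) = (2*d)/(-20 + d) = 2*d/(-20 + d))
√(B(-61) + 391627) = √(2*(-61)/(-20 - 61) + 391627) = √(2*(-61)/(-81) + 391627) = √(2*(-61)*(-1/81) + 391627) = √(122/81 + 391627) = √(31721909/81) = √31721909/9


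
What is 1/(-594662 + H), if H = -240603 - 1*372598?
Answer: -1/1207863 ≈ -8.2791e-7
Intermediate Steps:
H = -613201 (H = -240603 - 372598 = -613201)
1/(-594662 + H) = 1/(-594662 - 613201) = 1/(-1207863) = -1/1207863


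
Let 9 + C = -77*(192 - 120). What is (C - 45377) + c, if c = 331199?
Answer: 280269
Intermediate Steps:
C = -5553 (C = -9 - 77*(192 - 120) = -9 - 77*72 = -9 - 5544 = -5553)
(C - 45377) + c = (-5553 - 45377) + 331199 = -50930 + 331199 = 280269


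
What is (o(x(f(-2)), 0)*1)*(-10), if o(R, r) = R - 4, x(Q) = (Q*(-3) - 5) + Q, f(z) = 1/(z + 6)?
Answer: 95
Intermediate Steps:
f(z) = 1/(6 + z)
x(Q) = -5 - 2*Q (x(Q) = (-3*Q - 5) + Q = (-5 - 3*Q) + Q = -5 - 2*Q)
o(R, r) = -4 + R
(o(x(f(-2)), 0)*1)*(-10) = ((-4 + (-5 - 2/(6 - 2)))*1)*(-10) = ((-4 + (-5 - 2/4))*1)*(-10) = ((-4 + (-5 - 2*¼))*1)*(-10) = ((-4 + (-5 - ½))*1)*(-10) = ((-4 - 11/2)*1)*(-10) = -19/2*1*(-10) = -19/2*(-10) = 95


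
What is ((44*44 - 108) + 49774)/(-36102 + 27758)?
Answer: -25801/4172 ≈ -6.1843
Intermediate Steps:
((44*44 - 108) + 49774)/(-36102 + 27758) = ((1936 - 108) + 49774)/(-8344) = (1828 + 49774)*(-1/8344) = 51602*(-1/8344) = -25801/4172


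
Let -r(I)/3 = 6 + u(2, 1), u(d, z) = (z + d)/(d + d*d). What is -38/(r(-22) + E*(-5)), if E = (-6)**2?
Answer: 4/21 ≈ 0.19048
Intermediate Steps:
E = 36
u(d, z) = (d + z)/(d + d**2)
r(I) = -39/2 (r(I) = -3*(6 + (2 + 1)/(2*(1 + 2))) = -3*(6 + (1/2)*3/3) = -3*(6 + (1/2)*(1/3)*3) = -3*(6 + 1/2) = -3*13/2 = -39/2)
-38/(r(-22) + E*(-5)) = -38/(-39/2 + 36*(-5)) = -38/(-39/2 - 180) = -38/(-399/2) = -38*(-2/399) = 4/21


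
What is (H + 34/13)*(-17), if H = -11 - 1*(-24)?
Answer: -3451/13 ≈ -265.46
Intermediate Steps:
H = 13 (H = -11 + 24 = 13)
(H + 34/13)*(-17) = (13 + 34/13)*(-17) = (203/13)*(-17) = -3451/13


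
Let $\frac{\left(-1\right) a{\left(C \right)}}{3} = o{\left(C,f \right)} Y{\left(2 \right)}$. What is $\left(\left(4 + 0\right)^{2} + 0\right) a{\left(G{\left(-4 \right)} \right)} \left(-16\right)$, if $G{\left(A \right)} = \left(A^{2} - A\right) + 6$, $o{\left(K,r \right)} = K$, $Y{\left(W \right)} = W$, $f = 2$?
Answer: $39936$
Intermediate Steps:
$G{\left(A \right)} = 6 + A^{2} - A$
$a{\left(C \right)} = - 6 C$ ($a{\left(C \right)} = - 3 C 2 = - 3 \cdot 2 C = - 6 C$)
$\left(\left(4 + 0\right)^{2} + 0\right) a{\left(G{\left(-4 \right)} \right)} \left(-16\right) = \left(\left(4 + 0\right)^{2} + 0\right) \left(- 6 \left(6 + \left(-4\right)^{2} - -4\right)\right) \left(-16\right) = \left(4^{2} + 0\right) \left(- 6 \left(6 + 16 + 4\right)\right) \left(-16\right) = \left(16 + 0\right) \left(\left(-6\right) 26\right) \left(-16\right) = 16 \left(-156\right) \left(-16\right) = \left(-2496\right) \left(-16\right) = 39936$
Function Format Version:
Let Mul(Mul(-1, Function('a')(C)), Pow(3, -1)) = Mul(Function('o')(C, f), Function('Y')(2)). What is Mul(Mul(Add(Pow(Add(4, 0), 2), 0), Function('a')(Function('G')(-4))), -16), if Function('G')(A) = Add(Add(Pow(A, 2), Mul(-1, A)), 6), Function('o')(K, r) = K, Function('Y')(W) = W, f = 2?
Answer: 39936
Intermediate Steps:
Function('G')(A) = Add(6, Pow(A, 2), Mul(-1, A))
Function('a')(C) = Mul(-6, C) (Function('a')(C) = Mul(-3, Mul(C, 2)) = Mul(-3, Mul(2, C)) = Mul(-6, C))
Mul(Mul(Add(Pow(Add(4, 0), 2), 0), Function('a')(Function('G')(-4))), -16) = Mul(Mul(Add(Pow(Add(4, 0), 2), 0), Mul(-6, Add(6, Pow(-4, 2), Mul(-1, -4)))), -16) = Mul(Mul(Add(Pow(4, 2), 0), Mul(-6, Add(6, 16, 4))), -16) = Mul(Mul(Add(16, 0), Mul(-6, 26)), -16) = Mul(Mul(16, -156), -16) = Mul(-2496, -16) = 39936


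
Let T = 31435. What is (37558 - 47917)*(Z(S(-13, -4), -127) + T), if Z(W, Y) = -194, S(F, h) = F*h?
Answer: -323625519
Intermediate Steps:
(37558 - 47917)*(Z(S(-13, -4), -127) + T) = (37558 - 47917)*(-194 + 31435) = -10359*31241 = -323625519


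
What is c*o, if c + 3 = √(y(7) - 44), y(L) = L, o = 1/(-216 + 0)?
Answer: 1/72 - I*√37/216 ≈ 0.013889 - 0.028161*I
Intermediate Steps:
o = -1/216 (o = 1/(-216) = -1/216 ≈ -0.0046296)
c = -3 + I*√37 (c = -3 + √(7 - 44) = -3 + √(-37) = -3 + I*√37 ≈ -3.0 + 6.0828*I)
c*o = (-3 + I*√37)*(-1/216) = 1/72 - I*√37/216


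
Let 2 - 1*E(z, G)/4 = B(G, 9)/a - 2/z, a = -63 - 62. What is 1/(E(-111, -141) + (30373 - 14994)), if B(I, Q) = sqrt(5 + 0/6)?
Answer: 592444809375/9115905582930989 - 1232100*sqrt(5)/9115905582930989 ≈ 6.4990e-5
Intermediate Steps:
B(I, Q) = sqrt(5) (B(I, Q) = sqrt(5 + 0*(1/6)) = sqrt(5 + 0) = sqrt(5))
a = -125
E(z, G) = 8 + 8/z + 4*sqrt(5)/125 (E(z, G) = 8 - 4*(sqrt(5)/(-125) - 2/z) = 8 - 4*(sqrt(5)*(-1/125) - 2/z) = 8 - 4*(-sqrt(5)/125 - 2/z) = 8 - 4*(-2/z - sqrt(5)/125) = 8 + (8/z + 4*sqrt(5)/125) = 8 + 8/z + 4*sqrt(5)/125)
1/(E(-111, -141) + (30373 - 14994)) = 1/((8 + 8/(-111) + 4*sqrt(5)/125) + (30373 - 14994)) = 1/((8 + 8*(-1/111) + 4*sqrt(5)/125) + 15379) = 1/((8 - 8/111 + 4*sqrt(5)/125) + 15379) = 1/((880/111 + 4*sqrt(5)/125) + 15379) = 1/(1707949/111 + 4*sqrt(5)/125)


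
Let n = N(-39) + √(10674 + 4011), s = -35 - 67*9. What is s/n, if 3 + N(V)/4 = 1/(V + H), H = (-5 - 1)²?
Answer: -15312/26113 - 5742*√14685/130565 ≈ -5.9157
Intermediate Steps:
H = 36 (H = (-6)² = 36)
N(V) = -12 + 4/(36 + V) (N(V) = -12 + 4/(V + 36) = -12 + 4/(36 + V))
s = -638 (s = -35 - 603 = -638)
n = -40/3 + √14685 (n = 4*(-107 - 3*(-39))/(36 - 39) + √(10674 + 4011) = 4*(-107 + 117)/(-3) + √14685 = 4*(-⅓)*10 + √14685 = -40/3 + √14685 ≈ 107.85)
s/n = -638/(-40/3 + √14685)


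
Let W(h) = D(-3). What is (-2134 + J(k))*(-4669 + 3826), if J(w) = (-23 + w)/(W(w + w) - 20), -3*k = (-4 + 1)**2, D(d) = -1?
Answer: 12585428/7 ≈ 1.7979e+6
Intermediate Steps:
k = -3 (k = -(-4 + 1)**2/3 = -1/3*(-3)**2 = -1/3*9 = -3)
W(h) = -1
J(w) = 23/21 - w/21 (J(w) = (-23 + w)/(-1 - 20) = (-23 + w)/(-21) = (-23 + w)*(-1/21) = 23/21 - w/21)
(-2134 + J(k))*(-4669 + 3826) = (-2134 + (23/21 - 1/21*(-3)))*(-4669 + 3826) = (-2134 + (23/21 + 1/7))*(-843) = (-2134 + 26/21)*(-843) = -44788/21*(-843) = 12585428/7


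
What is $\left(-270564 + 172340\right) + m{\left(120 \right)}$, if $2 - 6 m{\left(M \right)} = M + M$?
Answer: $- \frac{294791}{3} \approx -98264.0$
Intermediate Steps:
$m{\left(M \right)} = \frac{1}{3} - \frac{M}{3}$ ($m{\left(M \right)} = \frac{1}{3} - \frac{M + M}{6} = \frac{1}{3} - \frac{2 M}{6} = \frac{1}{3} - \frac{M}{3}$)
$\left(-270564 + 172340\right) + m{\left(120 \right)} = \left(-270564 + 172340\right) + \left(\frac{1}{3} - 40\right) = -98224 + \left(\frac{1}{3} - 40\right) = -98224 - \frac{119}{3} = - \frac{294791}{3}$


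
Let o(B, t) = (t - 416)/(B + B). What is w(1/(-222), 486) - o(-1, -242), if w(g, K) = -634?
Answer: -963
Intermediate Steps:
o(B, t) = (-416 + t)/(2*B) (o(B, t) = (-416 + t)/((2*B)) = (-416 + t)*(1/(2*B)) = (-416 + t)/(2*B))
w(1/(-222), 486) - o(-1, -242) = -634 - (-416 - 242)/(2*(-1)) = -634 - (-1)*(-658)/2 = -634 - 1*329 = -634 - 329 = -963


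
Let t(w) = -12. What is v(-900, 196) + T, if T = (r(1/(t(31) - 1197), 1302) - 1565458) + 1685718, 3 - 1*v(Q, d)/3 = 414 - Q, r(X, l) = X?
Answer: 140639342/1209 ≈ 1.1633e+5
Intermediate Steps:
v(Q, d) = -1233 + 3*Q (v(Q, d) = 9 - 3*(414 - Q) = 9 + (-1242 + 3*Q) = -1233 + 3*Q)
T = 145394339/1209 (T = (1/(-12 - 1197) - 1565458) + 1685718 = (1/(-1209) - 1565458) + 1685718 = (-1/1209 - 1565458) + 1685718 = -1892638723/1209 + 1685718 = 145394339/1209 ≈ 1.2026e+5)
v(-900, 196) + T = (-1233 + 3*(-900)) + 145394339/1209 = (-1233 - 2700) + 145394339/1209 = -3933 + 145394339/1209 = 140639342/1209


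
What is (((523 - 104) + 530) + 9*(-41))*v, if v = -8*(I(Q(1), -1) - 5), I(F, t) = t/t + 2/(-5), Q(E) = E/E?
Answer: 20416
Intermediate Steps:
Q(E) = 1
I(F, t) = ⅗ (I(F, t) = 1 + 2*(-⅕) = 1 - ⅖ = ⅗)
v = 176/5 (v = -8*(⅗ - 5) = -8*(-22/5) = 176/5 ≈ 35.200)
(((523 - 104) + 530) + 9*(-41))*v = (((523 - 104) + 530) + 9*(-41))*(176/5) = ((419 + 530) - 369)*(176/5) = (949 - 369)*(176/5) = 580*(176/5) = 20416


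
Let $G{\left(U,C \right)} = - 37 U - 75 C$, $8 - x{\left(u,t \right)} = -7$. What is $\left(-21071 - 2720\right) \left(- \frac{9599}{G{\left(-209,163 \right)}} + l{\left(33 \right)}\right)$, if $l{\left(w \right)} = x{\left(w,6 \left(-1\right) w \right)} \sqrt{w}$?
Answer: $- \frac{228369809}{4492} - 356865 \sqrt{33} \approx -2.1009 \cdot 10^{6}$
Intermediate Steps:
$x{\left(u,t \right)} = 15$ ($x{\left(u,t \right)} = 8 - -7 = 8 + 7 = 15$)
$G{\left(U,C \right)} = - 75 C - 37 U$
$l{\left(w \right)} = 15 \sqrt{w}$
$\left(-21071 - 2720\right) \left(- \frac{9599}{G{\left(-209,163 \right)}} + l{\left(33 \right)}\right) = \left(-21071 - 2720\right) \left(- \frac{9599}{\left(-75\right) 163 - -7733} + 15 \sqrt{33}\right) = - 23791 \left(- \frac{9599}{-12225 + 7733} + 15 \sqrt{33}\right) = - 23791 \left(- \frac{9599}{-4492} + 15 \sqrt{33}\right) = - 23791 \left(\left(-9599\right) \left(- \frac{1}{4492}\right) + 15 \sqrt{33}\right) = - 23791 \left(\frac{9599}{4492} + 15 \sqrt{33}\right) = - \frac{228369809}{4492} - 356865 \sqrt{33}$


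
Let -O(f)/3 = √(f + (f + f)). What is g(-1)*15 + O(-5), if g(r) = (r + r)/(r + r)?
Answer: 15 - 3*I*√15 ≈ 15.0 - 11.619*I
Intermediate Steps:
g(r) = 1 (g(r) = (2*r)/((2*r)) = (2*r)*(1/(2*r)) = 1)
O(f) = -3*√3*√f (O(f) = -3*√(f + (f + f)) = -3*√(f + 2*f) = -3*√3*√f)
g(-1)*15 + O(-5) = 1*15 - 3*√3*√(-5) = 15 - 3*√3*I*√5 = 15 - 3*I*√15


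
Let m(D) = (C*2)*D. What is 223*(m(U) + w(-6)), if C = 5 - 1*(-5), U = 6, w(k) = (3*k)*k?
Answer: 50844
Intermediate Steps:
w(k) = 3*k²
C = 10 (C = 5 + 5 = 10)
m(D) = 20*D (m(D) = (10*2)*D = 20*D)
223*(m(U) + w(-6)) = 223*(20*6 + 3*(-6)²) = 223*(120 + 3*36) = 223*(120 + 108) = 223*228 = 50844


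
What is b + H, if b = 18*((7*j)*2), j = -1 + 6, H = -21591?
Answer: -20331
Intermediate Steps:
j = 5
b = 1260 (b = 18*((7*5)*2) = 18*(35*2) = 18*70 = 1260)
b + H = 1260 - 21591 = -20331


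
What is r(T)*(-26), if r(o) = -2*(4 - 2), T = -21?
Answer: 104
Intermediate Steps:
r(o) = -4 (r(o) = -2*2 = -4)
r(T)*(-26) = -4*(-26) = 104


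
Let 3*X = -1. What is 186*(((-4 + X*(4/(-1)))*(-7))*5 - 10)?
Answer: 15500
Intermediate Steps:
X = -1/3 (X = (1/3)*(-1) = -1/3 ≈ -0.33333)
186*(((-4 + X*(4/(-1)))*(-7))*5 - 10) = 186*(((-4 - 4/(3*(-1)))*(-7))*5 - 10) = 186*(((-4 - 4*(-1)/3)*(-7))*5 - 10) = 186*(((-4 - 1/3*(-4))*(-7))*5 - 10) = 186*(((-4 + 4/3)*(-7))*5 - 10) = 186*(-8/3*(-7)*5 - 10) = 186*((56/3)*5 - 10) = 186*(280/3 - 10) = 186*(250/3) = 15500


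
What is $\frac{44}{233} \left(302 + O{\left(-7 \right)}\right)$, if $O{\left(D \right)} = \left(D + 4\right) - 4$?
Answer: $\frac{12980}{233} \approx 55.708$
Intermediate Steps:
$O{\left(D \right)} = D$ ($O{\left(D \right)} = \left(4 + D\right) - 4 = D$)
$\frac{44}{233} \left(302 + O{\left(-7 \right)}\right) = \frac{44}{233} \left(302 - 7\right) = 44 \cdot \frac{1}{233} \cdot 295 = \frac{44}{233} \cdot 295 = \frac{12980}{233}$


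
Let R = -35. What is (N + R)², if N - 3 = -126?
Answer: 24964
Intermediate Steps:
N = -123 (N = 3 - 126 = -123)
(N + R)² = (-123 - 35)² = (-158)² = 24964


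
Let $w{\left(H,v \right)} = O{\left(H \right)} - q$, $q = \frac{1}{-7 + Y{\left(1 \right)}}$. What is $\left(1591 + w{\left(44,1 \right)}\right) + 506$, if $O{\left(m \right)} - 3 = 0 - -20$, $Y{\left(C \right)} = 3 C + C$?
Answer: $\frac{6361}{3} \approx 2120.3$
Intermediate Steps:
$Y{\left(C \right)} = 4 C$
$O{\left(m \right)} = 23$ ($O{\left(m \right)} = 3 + \left(0 - -20\right) = 3 + \left(0 + 20\right) = 3 + 20 = 23$)
$q = - \frac{1}{3}$ ($q = \frac{1}{-7 + 4 \cdot 1} = \frac{1}{-7 + 4} = \frac{1}{-3} = - \frac{1}{3} \approx -0.33333$)
$w{\left(H,v \right)} = \frac{70}{3}$ ($w{\left(H,v \right)} = 23 - - \frac{1}{3} = 23 + \frac{1}{3} = \frac{70}{3}$)
$\left(1591 + w{\left(44,1 \right)}\right) + 506 = \left(1591 + \frac{70}{3}\right) + 506 = \frac{4843}{3} + 506 = \frac{6361}{3}$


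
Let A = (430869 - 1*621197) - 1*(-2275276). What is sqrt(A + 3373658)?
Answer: sqrt(5458606) ≈ 2336.4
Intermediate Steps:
A = 2084948 (A = (430869 - 621197) + 2275276 = -190328 + 2275276 = 2084948)
sqrt(A + 3373658) = sqrt(2084948 + 3373658) = sqrt(5458606)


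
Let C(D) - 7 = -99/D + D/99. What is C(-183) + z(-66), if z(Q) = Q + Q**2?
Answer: 8647229/2013 ≈ 4295.7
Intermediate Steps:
C(D) = 7 - 99/D + D/99 (C(D) = 7 + (-99/D + D/99) = 7 - 99/D + D/99)
C(-183) + z(-66) = (7 - 99/(-183) + (1/99)*(-183)) - 66*(1 - 66) = (7 - 99*(-1/183) - 61/33) - 66*(-65) = (7 + 33/61 - 61/33) + 4290 = 11459/2013 + 4290 = 8647229/2013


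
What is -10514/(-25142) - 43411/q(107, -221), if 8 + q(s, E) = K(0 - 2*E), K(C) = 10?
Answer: -545709167/25142 ≈ -21705.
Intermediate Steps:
q(s, E) = 2 (q(s, E) = -8 + 10 = 2)
-10514/(-25142) - 43411/q(107, -221) = -10514/(-25142) - 43411/2 = -10514*(-1/25142) - 43411*½ = 5257/12571 - 43411/2 = -545709167/25142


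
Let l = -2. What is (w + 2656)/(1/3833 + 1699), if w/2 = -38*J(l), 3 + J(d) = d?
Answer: 969749/542689 ≈ 1.7869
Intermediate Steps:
J(d) = -3 + d
w = 380 (w = 2*(-38*(-3 - 2)) = 2*(-38*(-5)) = 2*190 = 380)
(w + 2656)/(1/3833 + 1699) = (380 + 2656)/(1/3833 + 1699) = 3036/(1/3833 + 1699) = 3036/(6512268/3833) = 3036*(3833/6512268) = 969749/542689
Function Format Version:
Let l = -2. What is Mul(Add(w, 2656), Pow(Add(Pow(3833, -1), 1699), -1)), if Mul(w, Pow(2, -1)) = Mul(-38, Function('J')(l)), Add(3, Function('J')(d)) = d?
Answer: Rational(969749, 542689) ≈ 1.7869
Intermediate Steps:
Function('J')(d) = Add(-3, d)
w = 380 (w = Mul(2, Mul(-38, Add(-3, -2))) = Mul(2, Mul(-38, -5)) = Mul(2, 190) = 380)
Mul(Add(w, 2656), Pow(Add(Pow(3833, -1), 1699), -1)) = Mul(Add(380, 2656), Pow(Add(Pow(3833, -1), 1699), -1)) = Mul(3036, Pow(Add(Rational(1, 3833), 1699), -1)) = Mul(3036, Pow(Rational(6512268, 3833), -1)) = Mul(3036, Rational(3833, 6512268)) = Rational(969749, 542689)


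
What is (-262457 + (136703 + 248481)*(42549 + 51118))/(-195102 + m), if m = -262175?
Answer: -36078767271/457277 ≈ -78899.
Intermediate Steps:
(-262457 + (136703 + 248481)*(42549 + 51118))/(-195102 + m) = (-262457 + (136703 + 248481)*(42549 + 51118))/(-195102 - 262175) = (-262457 + 385184*93667)/(-457277) = (-262457 + 36079029728)*(-1/457277) = 36078767271*(-1/457277) = -36078767271/457277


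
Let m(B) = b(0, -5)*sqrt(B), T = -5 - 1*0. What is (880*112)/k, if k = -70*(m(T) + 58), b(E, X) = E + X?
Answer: -81664/3489 - 7040*I*sqrt(5)/3489 ≈ -23.406 - 4.5119*I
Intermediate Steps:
T = -5 (T = -5 + 0 = -5)
m(B) = -5*sqrt(B) (m(B) = (0 - 5)*sqrt(B) = -5*sqrt(B))
k = -4060 + 350*I*sqrt(5) (k = -70*(-5*I*sqrt(5) + 58) = -70*(58 - 5*I*sqrt(5)) = -4060 + 350*I*sqrt(5) ≈ -4060.0 + 782.62*I)
(880*112)/k = (880*112)/(-4060 + 350*I*sqrt(5)) = 98560/(-4060 + 350*I*sqrt(5))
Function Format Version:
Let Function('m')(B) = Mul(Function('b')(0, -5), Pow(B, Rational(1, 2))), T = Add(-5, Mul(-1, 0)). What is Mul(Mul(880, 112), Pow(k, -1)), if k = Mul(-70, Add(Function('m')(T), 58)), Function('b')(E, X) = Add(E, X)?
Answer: Add(Rational(-81664, 3489), Mul(Rational(-7040, 3489), I, Pow(5, Rational(1, 2)))) ≈ Add(-23.406, Mul(-4.5119, I))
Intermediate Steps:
T = -5 (T = Add(-5, 0) = -5)
Function('m')(B) = Mul(-5, Pow(B, Rational(1, 2))) (Function('m')(B) = Mul(Add(0, -5), Pow(B, Rational(1, 2))) = Mul(-5, Pow(B, Rational(1, 2))))
k = Add(-4060, Mul(350, I, Pow(5, Rational(1, 2)))) (k = Mul(-70, Add(Mul(-5, Pow(-5, Rational(1, 2))), 58)) = Mul(-70, Add(Mul(-5, Mul(I, Pow(5, Rational(1, 2)))), 58)) = Mul(-70, Add(Mul(-5, I, Pow(5, Rational(1, 2))), 58)) = Mul(-70, Add(58, Mul(-5, I, Pow(5, Rational(1, 2))))) = Add(-4060, Mul(350, I, Pow(5, Rational(1, 2)))) ≈ Add(-4060.0, Mul(782.62, I)))
Mul(Mul(880, 112), Pow(k, -1)) = Mul(Mul(880, 112), Pow(Add(-4060, Mul(350, I, Pow(5, Rational(1, 2)))), -1)) = Mul(98560, Pow(Add(-4060, Mul(350, I, Pow(5, Rational(1, 2)))), -1))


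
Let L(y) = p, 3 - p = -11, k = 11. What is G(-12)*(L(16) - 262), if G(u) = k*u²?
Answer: -392832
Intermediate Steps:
p = 14 (p = 3 - 1*(-11) = 3 + 11 = 14)
L(y) = 14
G(u) = 11*u²
G(-12)*(L(16) - 262) = (11*(-12)²)*(14 - 262) = (11*144)*(-248) = 1584*(-248) = -392832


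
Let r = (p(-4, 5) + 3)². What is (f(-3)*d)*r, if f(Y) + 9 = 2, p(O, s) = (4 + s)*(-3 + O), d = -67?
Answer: 1688400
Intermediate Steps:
p(O, s) = (-3 + O)*(4 + s)
r = 3600 (r = ((-12 - 3*5 + 4*(-4) - 4*5) + 3)² = ((-12 - 15 - 16 - 20) + 3)² = (-63 + 3)² = (-60)² = 3600)
f(Y) = -7 (f(Y) = -9 + 2 = -7)
(f(-3)*d)*r = -7*(-67)*3600 = 469*3600 = 1688400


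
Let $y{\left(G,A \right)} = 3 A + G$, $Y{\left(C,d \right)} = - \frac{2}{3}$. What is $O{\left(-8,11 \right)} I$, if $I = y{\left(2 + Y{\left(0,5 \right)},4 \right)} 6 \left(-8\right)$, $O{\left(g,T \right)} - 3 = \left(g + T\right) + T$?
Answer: $-10880$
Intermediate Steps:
$Y{\left(C,d \right)} = - \frac{2}{3}$ ($Y{\left(C,d \right)} = \left(-2\right) \frac{1}{3} = - \frac{2}{3}$)
$O{\left(g,T \right)} = 3 + g + 2 T$ ($O{\left(g,T \right)} = 3 + \left(\left(g + T\right) + T\right) = 3 + \left(\left(T + g\right) + T\right) = 3 + \left(g + 2 T\right) = 3 + g + 2 T$)
$y{\left(G,A \right)} = G + 3 A$
$I = -640$ ($I = \left(\left(2 - \frac{2}{3}\right) + 3 \cdot 4\right) 6 \left(-8\right) = \left(\frac{4}{3} + 12\right) 6 \left(-8\right) = \frac{40}{3} \cdot 6 \left(-8\right) = 80 \left(-8\right) = -640$)
$O{\left(-8,11 \right)} I = \left(3 - 8 + 2 \cdot 11\right) \left(-640\right) = \left(3 - 8 + 22\right) \left(-640\right) = 17 \left(-640\right) = -10880$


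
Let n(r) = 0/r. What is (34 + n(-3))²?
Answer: 1156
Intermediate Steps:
n(r) = 0
(34 + n(-3))² = (34 + 0)² = 34² = 1156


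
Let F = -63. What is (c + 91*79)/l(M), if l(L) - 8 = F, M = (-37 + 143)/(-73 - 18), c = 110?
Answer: -7299/55 ≈ -132.71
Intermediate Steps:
M = -106/91 (M = 106/(-91) = 106*(-1/91) = -106/91 ≈ -1.1648)
l(L) = -55 (l(L) = 8 - 63 = -55)
(c + 91*79)/l(M) = (110 + 91*79)/(-55) = (110 + 7189)*(-1/55) = 7299*(-1/55) = -7299/55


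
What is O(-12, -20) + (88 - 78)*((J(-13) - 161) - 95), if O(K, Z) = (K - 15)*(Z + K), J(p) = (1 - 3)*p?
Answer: -1436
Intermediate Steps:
J(p) = -2*p
O(K, Z) = (-15 + K)*(K + Z)
O(-12, -20) + (88 - 78)*((J(-13) - 161) - 95) = ((-12)² - 15*(-12) - 15*(-20) - 12*(-20)) + (88 - 78)*((-2*(-13) - 161) - 95) = (144 + 180 + 300 + 240) + 10*((26 - 161) - 95) = 864 + 10*(-135 - 95) = 864 + 10*(-230) = 864 - 2300 = -1436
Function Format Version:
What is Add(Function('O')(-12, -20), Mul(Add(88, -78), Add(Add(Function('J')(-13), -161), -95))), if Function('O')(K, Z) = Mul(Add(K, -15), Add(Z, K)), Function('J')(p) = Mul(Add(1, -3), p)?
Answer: -1436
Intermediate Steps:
Function('J')(p) = Mul(-2, p)
Function('O')(K, Z) = Mul(Add(-15, K), Add(K, Z))
Add(Function('O')(-12, -20), Mul(Add(88, -78), Add(Add(Function('J')(-13), -161), -95))) = Add(Add(Pow(-12, 2), Mul(-15, -12), Mul(-15, -20), Mul(-12, -20)), Mul(Add(88, -78), Add(Add(Mul(-2, -13), -161), -95))) = Add(Add(144, 180, 300, 240), Mul(10, Add(Add(26, -161), -95))) = Add(864, Mul(10, Add(-135, -95))) = Add(864, Mul(10, -230)) = Add(864, -2300) = -1436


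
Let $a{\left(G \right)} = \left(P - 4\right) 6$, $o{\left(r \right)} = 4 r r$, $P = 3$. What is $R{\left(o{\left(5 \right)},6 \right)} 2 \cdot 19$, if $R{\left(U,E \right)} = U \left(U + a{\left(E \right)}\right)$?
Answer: $357200$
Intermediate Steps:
$o{\left(r \right)} = 4 r^{2}$
$a{\left(G \right)} = -6$ ($a{\left(G \right)} = \left(3 - 4\right) 6 = \left(-1\right) 6 = -6$)
$R{\left(U,E \right)} = U \left(-6 + U\right)$ ($R{\left(U,E \right)} = U \left(U - 6\right) = U \left(-6 + U\right)$)
$R{\left(o{\left(5 \right)},6 \right)} 2 \cdot 19 = 4 \cdot 5^{2} \left(-6 + 4 \cdot 5^{2}\right) 2 \cdot 19 = 4 \cdot 25 \left(-6 + 4 \cdot 25\right) 2 \cdot 19 = 100 \left(-6 + 100\right) 2 \cdot 19 = 100 \cdot 94 \cdot 2 \cdot 19 = 9400 \cdot 2 \cdot 19 = 18800 \cdot 19 = 357200$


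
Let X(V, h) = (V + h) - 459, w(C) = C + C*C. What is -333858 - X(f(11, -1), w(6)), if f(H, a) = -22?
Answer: -333419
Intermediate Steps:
w(C) = C + C²
X(V, h) = -459 + V + h
-333858 - X(f(11, -1), w(6)) = -333858 - (-459 - 22 + 6*(1 + 6)) = -333858 - (-459 - 22 + 6*7) = -333858 - (-459 - 22 + 42) = -333858 - 1*(-439) = -333858 + 439 = -333419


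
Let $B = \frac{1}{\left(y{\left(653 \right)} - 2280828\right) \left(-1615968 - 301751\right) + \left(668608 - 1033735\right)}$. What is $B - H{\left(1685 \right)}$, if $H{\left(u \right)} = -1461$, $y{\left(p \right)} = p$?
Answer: $\frac{6388565185874779}{4372734555698} \approx 1461.0$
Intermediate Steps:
$B = \frac{1}{4372734555698}$ ($B = \frac{1}{\left(653 - 2280828\right) \left(-1615968 - 301751\right) + \left(668608 - 1033735\right)} = \frac{1}{\left(-2280175\right) \left(-1917719\right) + \left(668608 - 1033735\right)} = \frac{1}{4372734920825 - 365127} = \frac{1}{4372734555698} \approx 2.2869 \cdot 10^{-13}$)
$B - H{\left(1685 \right)} = \frac{1}{4372734555698} - -1461 = \frac{1}{4372734555698} + 1461 = \frac{6388565185874779}{4372734555698}$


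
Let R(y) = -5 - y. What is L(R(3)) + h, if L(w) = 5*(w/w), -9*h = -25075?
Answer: 25120/9 ≈ 2791.1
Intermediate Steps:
h = 25075/9 (h = -⅑*(-25075) = 25075/9 ≈ 2786.1)
L(w) = 5 (L(w) = 5*1 = 5)
L(R(3)) + h = 5 + 25075/9 = 25120/9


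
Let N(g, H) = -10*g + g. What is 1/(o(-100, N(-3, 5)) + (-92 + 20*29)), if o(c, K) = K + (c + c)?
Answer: 1/315 ≈ 0.0031746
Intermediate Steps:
N(g, H) = -9*g
o(c, K) = K + 2*c
1/(o(-100, N(-3, 5)) + (-92 + 20*29)) = 1/((-9*(-3) + 2*(-100)) + (-92 + 20*29)) = 1/((27 - 200) + (-92 + 580)) = 1/(-173 + 488) = 1/315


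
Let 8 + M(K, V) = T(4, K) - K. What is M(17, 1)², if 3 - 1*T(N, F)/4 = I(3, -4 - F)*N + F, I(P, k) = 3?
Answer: 16641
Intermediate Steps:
T(N, F) = 12 - 12*N - 4*F (T(N, F) = 12 - 4*(3*N + F) = 12 - 4*(F + 3*N) = 12 + (-12*N - 4*F) = 12 - 12*N - 4*F)
M(K, V) = -44 - 5*K (M(K, V) = -8 + ((12 - 12*4 - 4*K) - K) = -8 + ((12 - 48 - 4*K) - K) = -8 + ((-36 - 4*K) - K) = -8 + (-36 - 5*K) = -44 - 5*K)
M(17, 1)² = (-44 - 5*17)² = (-44 - 85)² = (-129)² = 16641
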